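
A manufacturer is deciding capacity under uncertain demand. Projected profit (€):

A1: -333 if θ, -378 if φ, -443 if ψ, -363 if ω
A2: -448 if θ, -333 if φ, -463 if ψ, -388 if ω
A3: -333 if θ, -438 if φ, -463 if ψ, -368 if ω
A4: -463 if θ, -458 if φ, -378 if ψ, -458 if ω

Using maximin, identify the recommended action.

Row minima: A1=-443, A2=-463, A3=-463, A4=-463
Best worst-case = -443 → A1.

A1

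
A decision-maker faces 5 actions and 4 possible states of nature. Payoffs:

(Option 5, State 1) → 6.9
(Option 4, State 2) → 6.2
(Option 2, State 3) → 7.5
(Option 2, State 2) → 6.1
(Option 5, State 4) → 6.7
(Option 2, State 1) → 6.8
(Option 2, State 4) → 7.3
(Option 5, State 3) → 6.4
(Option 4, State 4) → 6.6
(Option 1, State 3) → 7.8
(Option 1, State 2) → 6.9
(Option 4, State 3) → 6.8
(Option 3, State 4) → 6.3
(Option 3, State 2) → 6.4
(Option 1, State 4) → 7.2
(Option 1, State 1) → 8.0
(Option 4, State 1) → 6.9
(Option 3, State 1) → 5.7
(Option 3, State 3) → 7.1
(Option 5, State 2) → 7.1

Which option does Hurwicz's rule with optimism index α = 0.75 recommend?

Option 1

Option 1: 0.75·8.0 + 0.25·6.9 = 7.725
Option 2: 0.75·7.5 + 0.25·6.1 = 7.15
Option 3: 0.75·7.1 + 0.25·5.7 = 6.75
Option 4: 0.75·6.9 + 0.25·6.2 = 6.725
Option 5: 0.75·7.1 + 0.25·6.4 = 6.925
Highest Hurwicz score = 7.725 → Option 1.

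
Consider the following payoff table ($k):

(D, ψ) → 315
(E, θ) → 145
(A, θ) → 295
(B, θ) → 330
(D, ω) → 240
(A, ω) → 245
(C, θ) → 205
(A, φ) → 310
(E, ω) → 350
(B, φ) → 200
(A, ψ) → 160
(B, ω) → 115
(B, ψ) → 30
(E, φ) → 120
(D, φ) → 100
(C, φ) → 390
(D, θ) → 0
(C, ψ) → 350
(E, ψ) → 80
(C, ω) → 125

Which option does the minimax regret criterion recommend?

A

Column bests: θ=330, φ=390, ψ=350, ω=350.
A regrets: 35, 80, 190, 105 → max 190
B regrets: 0, 190, 320, 235 → max 320
C regrets: 125, 0, 0, 225 → max 225
D regrets: 330, 290, 35, 110 → max 330
E regrets: 185, 270, 270, 0 → max 270
Smallest max regret = 190 → A.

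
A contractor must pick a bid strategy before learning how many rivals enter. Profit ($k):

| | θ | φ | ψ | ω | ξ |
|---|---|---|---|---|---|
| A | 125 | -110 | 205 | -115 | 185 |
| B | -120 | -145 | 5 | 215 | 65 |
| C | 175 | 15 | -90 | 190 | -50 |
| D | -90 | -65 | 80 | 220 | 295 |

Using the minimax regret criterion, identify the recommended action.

Column bests: θ=175, φ=15, ψ=205, ω=220, ξ=295.
A regrets: 50, 125, 0, 335, 110 → max 335
B regrets: 295, 160, 200, 5, 230 → max 295
C regrets: 0, 0, 295, 30, 345 → max 345
D regrets: 265, 80, 125, 0, 0 → max 265
Smallest max regret = 265 → D.

D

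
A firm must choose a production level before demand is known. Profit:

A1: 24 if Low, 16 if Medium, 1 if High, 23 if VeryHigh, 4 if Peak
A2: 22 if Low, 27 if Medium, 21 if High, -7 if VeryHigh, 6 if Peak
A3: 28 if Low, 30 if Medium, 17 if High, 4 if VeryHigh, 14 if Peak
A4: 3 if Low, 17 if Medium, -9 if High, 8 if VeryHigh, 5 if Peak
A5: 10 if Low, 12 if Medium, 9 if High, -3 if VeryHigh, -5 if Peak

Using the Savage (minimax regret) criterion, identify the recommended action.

A3

Column bests: Low=28, Medium=30, High=21, VeryHigh=23, Peak=14.
A1 regrets: 4, 14, 20, 0, 10 → max 20
A2 regrets: 6, 3, 0, 30, 8 → max 30
A3 regrets: 0, 0, 4, 19, 0 → max 19
A4 regrets: 25, 13, 30, 15, 9 → max 30
A5 regrets: 18, 18, 12, 26, 19 → max 26
Smallest max regret = 19 → A3.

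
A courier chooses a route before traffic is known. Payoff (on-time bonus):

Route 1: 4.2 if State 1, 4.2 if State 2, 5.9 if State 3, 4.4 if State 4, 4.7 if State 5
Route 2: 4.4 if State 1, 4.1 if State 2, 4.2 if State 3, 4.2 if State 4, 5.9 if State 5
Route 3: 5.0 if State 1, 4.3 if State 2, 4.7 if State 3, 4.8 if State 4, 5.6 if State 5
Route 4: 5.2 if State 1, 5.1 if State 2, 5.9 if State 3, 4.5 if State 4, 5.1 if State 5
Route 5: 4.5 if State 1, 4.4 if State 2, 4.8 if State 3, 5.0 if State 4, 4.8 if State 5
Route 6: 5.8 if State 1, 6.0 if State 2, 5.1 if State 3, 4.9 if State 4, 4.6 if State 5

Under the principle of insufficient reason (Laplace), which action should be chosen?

Row averages: Route 1=4.68, Route 2=4.56, Route 3=4.88, Route 4=5.16, Route 5=4.7, Route 6=5.28
Highest average = 5.28 → Route 6.

Route 6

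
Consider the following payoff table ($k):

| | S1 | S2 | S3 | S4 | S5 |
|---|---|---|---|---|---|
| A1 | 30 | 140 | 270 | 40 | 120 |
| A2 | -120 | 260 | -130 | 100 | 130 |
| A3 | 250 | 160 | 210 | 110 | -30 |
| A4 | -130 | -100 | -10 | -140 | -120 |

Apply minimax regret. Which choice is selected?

A3

Column bests: S1=250, S2=260, S3=270, S4=110, S5=130.
A1 regrets: 220, 120, 0, 70, 10 → max 220
A2 regrets: 370, 0, 400, 10, 0 → max 400
A3 regrets: 0, 100, 60, 0, 160 → max 160
A4 regrets: 380, 360, 280, 250, 250 → max 380
Smallest max regret = 160 → A3.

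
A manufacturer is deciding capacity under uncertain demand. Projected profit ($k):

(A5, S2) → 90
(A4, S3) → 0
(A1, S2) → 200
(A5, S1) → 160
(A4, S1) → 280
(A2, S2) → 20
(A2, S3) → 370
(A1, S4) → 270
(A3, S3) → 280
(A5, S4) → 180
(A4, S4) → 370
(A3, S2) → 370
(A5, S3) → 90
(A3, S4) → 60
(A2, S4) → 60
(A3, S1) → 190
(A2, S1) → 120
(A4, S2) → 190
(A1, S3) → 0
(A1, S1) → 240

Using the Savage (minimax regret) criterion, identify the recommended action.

A5

Column bests: S1=280, S2=370, S3=370, S4=370.
A1 regrets: 40, 170, 370, 100 → max 370
A2 regrets: 160, 350, 0, 310 → max 350
A3 regrets: 90, 0, 90, 310 → max 310
A4 regrets: 0, 180, 370, 0 → max 370
A5 regrets: 120, 280, 280, 190 → max 280
Smallest max regret = 280 → A5.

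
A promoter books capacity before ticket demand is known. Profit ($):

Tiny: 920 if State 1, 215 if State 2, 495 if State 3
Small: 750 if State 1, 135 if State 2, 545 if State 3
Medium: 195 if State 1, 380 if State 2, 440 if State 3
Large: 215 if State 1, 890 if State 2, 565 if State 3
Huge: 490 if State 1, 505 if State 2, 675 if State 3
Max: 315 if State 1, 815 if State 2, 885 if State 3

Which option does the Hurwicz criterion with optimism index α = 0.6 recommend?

Tiny: 0.6·920 + 0.4·215 = 638
Small: 0.6·750 + 0.4·135 = 504
Medium: 0.6·440 + 0.4·195 = 342
Large: 0.6·890 + 0.4·215 = 620
Huge: 0.6·675 + 0.4·490 = 601
Max: 0.6·885 + 0.4·315 = 657
Highest Hurwicz score = 657 → Max.

Max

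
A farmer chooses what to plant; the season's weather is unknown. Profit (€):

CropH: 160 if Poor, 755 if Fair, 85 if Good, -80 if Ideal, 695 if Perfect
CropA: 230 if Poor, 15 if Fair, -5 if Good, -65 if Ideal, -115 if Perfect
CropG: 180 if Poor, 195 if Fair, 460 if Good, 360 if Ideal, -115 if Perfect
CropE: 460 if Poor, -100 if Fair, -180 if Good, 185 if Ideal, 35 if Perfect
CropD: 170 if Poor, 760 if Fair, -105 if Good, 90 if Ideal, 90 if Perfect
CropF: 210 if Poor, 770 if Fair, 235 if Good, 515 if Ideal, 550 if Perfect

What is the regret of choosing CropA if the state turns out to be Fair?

Best payoff under Fair is 770.
Regret = 770 − 15 = 755.

755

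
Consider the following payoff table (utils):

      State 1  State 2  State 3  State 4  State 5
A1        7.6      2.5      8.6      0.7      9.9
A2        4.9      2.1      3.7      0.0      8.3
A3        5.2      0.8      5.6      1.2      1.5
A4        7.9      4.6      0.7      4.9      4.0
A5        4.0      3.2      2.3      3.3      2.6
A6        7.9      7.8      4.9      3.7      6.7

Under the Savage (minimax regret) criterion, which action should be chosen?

Column bests: State 1=7.9, State 2=7.8, State 3=8.6, State 4=4.9, State 5=9.9.
A1 regrets: 0.3, 5.3, 0.0, 4.2, 0.0 → max 5.3
A2 regrets: 3.0, 5.7, 4.9, 4.9, 1.6 → max 5.7
A3 regrets: 2.7, 7.0, 3.0, 3.7, 8.4 → max 8.4
A4 regrets: 0.0, 3.2, 7.9, 0.0, 5.9 → max 7.9
A5 regrets: 3.9, 4.6, 6.3, 1.6, 7.3 → max 7.3
A6 regrets: 0.0, 0.0, 3.7, 1.2, 3.2 → max 3.7
Smallest max regret = 3.7 → A6.

A6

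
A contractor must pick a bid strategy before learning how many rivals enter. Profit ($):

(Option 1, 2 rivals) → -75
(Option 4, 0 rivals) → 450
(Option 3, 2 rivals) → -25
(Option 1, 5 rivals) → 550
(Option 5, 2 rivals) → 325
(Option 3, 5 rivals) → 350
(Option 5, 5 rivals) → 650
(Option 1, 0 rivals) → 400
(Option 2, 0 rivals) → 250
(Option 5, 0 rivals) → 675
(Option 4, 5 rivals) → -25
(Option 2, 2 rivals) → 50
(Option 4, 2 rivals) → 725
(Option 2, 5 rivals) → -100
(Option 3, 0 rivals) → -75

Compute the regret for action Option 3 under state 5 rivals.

300

Best payoff under 5 rivals is 650.
Regret = 650 − 350 = 300.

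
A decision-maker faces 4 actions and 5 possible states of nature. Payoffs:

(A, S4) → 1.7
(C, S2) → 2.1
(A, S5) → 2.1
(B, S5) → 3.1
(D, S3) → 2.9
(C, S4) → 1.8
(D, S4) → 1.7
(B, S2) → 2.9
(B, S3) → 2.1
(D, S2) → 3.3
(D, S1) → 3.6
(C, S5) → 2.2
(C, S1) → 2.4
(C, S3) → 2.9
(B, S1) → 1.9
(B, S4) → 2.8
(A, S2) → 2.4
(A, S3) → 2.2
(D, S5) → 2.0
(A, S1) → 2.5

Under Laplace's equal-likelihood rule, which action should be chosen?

Row averages: A=2.18, B=2.56, C=2.28, D=2.7
Highest average = 2.7 → D.

D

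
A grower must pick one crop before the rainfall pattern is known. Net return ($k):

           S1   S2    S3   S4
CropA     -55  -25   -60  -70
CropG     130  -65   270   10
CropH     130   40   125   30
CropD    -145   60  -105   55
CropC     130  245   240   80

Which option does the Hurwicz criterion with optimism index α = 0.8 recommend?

CropA: 0.8·(-25) + 0.2·(-70) = -34
CropG: 0.8·270 + 0.2·(-65) = 203
CropH: 0.8·130 + 0.2·30 = 110
CropD: 0.8·60 + 0.2·(-145) = 19
CropC: 0.8·245 + 0.2·80 = 212
Highest Hurwicz score = 212 → CropC.

CropC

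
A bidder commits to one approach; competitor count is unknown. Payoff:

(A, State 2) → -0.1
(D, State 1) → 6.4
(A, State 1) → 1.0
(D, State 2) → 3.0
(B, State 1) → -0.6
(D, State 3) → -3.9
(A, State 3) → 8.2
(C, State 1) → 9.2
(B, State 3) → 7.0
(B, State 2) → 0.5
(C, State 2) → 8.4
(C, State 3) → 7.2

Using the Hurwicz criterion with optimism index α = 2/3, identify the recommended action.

A: 2/3·8.2 + 1/3·(-0.1) = 163/30
B: 2/3·7.0 + 1/3·(-0.6) = 67/15
C: 2/3·9.2 + 1/3·7.2 = 128/15
D: 2/3·6.4 + 1/3·(-3.9) = 89/30
Highest Hurwicz score = 128/15 → C.

C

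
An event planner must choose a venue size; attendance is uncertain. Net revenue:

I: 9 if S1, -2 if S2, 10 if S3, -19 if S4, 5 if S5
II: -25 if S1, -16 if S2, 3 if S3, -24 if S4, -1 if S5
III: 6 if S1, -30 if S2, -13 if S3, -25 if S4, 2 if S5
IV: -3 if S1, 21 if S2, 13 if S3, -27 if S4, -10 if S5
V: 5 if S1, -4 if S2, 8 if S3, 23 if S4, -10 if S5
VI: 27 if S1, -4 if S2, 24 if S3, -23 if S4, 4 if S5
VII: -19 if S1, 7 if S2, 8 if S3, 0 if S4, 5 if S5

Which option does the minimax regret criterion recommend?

Column bests: S1=27, S2=21, S3=24, S4=23, S5=5.
I regrets: 18, 23, 14, 42, 0 → max 42
II regrets: 52, 37, 21, 47, 6 → max 52
III regrets: 21, 51, 37, 48, 3 → max 51
IV regrets: 30, 0, 11, 50, 15 → max 50
V regrets: 22, 25, 16, 0, 15 → max 25
VI regrets: 0, 25, 0, 46, 1 → max 46
VII regrets: 46, 14, 16, 23, 0 → max 46
Smallest max regret = 25 → V.

V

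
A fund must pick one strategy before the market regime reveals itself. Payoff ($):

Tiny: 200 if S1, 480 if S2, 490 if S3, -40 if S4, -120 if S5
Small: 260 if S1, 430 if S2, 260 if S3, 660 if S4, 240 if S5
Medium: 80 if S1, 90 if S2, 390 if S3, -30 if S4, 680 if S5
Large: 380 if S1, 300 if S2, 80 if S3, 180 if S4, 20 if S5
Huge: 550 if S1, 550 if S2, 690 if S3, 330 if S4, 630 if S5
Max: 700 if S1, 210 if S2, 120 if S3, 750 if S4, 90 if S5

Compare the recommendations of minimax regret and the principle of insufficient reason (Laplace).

Column bests: S1=700, S2=550, S3=690, S4=750, S5=680.
Tiny regrets: 500, 70, 200, 790, 800 → max 800
Small regrets: 440, 120, 430, 90, 440 → max 440
Medium regrets: 620, 460, 300, 780, 0 → max 780
Large regrets: 320, 250, 610, 570, 660 → max 660
Huge regrets: 150, 0, 0, 420, 50 → max 420
Max regrets: 0, 340, 570, 0, 590 → max 590
Smallest max regret = 420 → Huge.
Row averages: Tiny=202, Small=370, Medium=242, Large=192, Huge=550, Max=374
Highest average = 550 → Huge.

minimax regret → Huge; laplace → Huge (agree)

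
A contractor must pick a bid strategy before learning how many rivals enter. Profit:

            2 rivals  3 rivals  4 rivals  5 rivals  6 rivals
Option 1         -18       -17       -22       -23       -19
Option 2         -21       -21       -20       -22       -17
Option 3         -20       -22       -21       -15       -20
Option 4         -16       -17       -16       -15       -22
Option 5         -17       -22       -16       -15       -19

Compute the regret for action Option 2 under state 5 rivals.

7

Best payoff under 5 rivals is -15.
Regret = -15 − (-22) = 7.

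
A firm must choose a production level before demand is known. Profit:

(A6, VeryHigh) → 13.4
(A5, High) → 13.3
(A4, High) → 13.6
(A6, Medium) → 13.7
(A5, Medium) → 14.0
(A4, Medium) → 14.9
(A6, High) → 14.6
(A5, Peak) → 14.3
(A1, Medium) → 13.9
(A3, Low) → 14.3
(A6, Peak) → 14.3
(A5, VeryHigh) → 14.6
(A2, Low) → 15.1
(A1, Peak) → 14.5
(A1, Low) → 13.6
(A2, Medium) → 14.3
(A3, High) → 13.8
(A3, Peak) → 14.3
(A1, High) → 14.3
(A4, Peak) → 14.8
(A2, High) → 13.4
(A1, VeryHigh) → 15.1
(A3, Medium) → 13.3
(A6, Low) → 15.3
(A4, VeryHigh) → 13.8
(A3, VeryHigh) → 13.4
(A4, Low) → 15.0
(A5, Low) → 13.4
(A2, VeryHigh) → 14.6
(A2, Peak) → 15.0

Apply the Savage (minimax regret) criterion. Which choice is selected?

A2

Column bests: Low=15.3, Medium=14.9, High=14.6, VeryHigh=15.1, Peak=15.0.
A1 regrets: 1.7, 1.0, 0.3, 0.0, 0.5 → max 1.7
A2 regrets: 0.2, 0.6, 1.2, 0.5, 0.0 → max 1.2
A3 regrets: 1.0, 1.6, 0.8, 1.7, 0.7 → max 1.7
A4 regrets: 0.3, 0.0, 1.0, 1.3, 0.2 → max 1.3
A5 regrets: 1.9, 0.9, 1.3, 0.5, 0.7 → max 1.9
A6 regrets: 0.0, 1.2, 0.0, 1.7, 0.7 → max 1.7
Smallest max regret = 1.2 → A2.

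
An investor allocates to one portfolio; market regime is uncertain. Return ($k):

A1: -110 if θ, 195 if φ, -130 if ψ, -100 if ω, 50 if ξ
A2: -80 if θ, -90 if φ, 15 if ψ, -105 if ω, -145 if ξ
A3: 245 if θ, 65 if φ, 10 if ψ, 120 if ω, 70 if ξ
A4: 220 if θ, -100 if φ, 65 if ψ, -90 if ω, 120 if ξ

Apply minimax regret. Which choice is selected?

A3

Column bests: θ=245, φ=195, ψ=65, ω=120, ξ=120.
A1 regrets: 355, 0, 195, 220, 70 → max 355
A2 regrets: 325, 285, 50, 225, 265 → max 325
A3 regrets: 0, 130, 55, 0, 50 → max 130
A4 regrets: 25, 295, 0, 210, 0 → max 295
Smallest max regret = 130 → A3.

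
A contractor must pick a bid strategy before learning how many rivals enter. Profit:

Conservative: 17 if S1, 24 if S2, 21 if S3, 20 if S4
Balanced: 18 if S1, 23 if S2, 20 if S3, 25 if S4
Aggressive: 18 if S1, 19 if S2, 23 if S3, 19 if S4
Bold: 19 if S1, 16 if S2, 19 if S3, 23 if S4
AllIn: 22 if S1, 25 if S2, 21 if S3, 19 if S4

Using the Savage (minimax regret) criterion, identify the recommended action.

Column bests: S1=22, S2=25, S3=23, S4=25.
Conservative regrets: 5, 1, 2, 5 → max 5
Balanced regrets: 4, 2, 3, 0 → max 4
Aggressive regrets: 4, 6, 0, 6 → max 6
Bold regrets: 3, 9, 4, 2 → max 9
AllIn regrets: 0, 0, 2, 6 → max 6
Smallest max regret = 4 → Balanced.

Balanced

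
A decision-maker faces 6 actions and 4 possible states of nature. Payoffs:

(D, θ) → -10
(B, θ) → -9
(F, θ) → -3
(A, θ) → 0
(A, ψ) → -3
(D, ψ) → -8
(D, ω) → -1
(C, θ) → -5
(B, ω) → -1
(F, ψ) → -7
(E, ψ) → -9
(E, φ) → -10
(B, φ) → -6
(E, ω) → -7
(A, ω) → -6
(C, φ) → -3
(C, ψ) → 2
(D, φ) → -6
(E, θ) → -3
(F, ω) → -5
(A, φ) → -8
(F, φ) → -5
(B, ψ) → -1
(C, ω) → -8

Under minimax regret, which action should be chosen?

Column bests: θ=0, φ=-3, ψ=2, ω=-1.
A regrets: 0, 5, 5, 5 → max 5
B regrets: 9, 3, 3, 0 → max 9
C regrets: 5, 0, 0, 7 → max 7
D regrets: 10, 3, 10, 0 → max 10
E regrets: 3, 7, 11, 6 → max 11
F regrets: 3, 2, 9, 4 → max 9
Smallest max regret = 5 → A.

A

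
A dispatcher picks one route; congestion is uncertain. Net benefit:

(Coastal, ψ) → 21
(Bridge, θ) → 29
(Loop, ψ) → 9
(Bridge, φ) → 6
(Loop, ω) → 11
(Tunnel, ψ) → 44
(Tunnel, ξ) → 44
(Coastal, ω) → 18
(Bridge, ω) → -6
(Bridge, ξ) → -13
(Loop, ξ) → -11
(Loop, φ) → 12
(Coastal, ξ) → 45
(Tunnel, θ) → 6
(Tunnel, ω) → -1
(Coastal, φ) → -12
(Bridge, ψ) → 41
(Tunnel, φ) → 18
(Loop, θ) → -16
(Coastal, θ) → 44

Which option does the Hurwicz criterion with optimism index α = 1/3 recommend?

Tunnel

Bridge: 1/3·41 + 2/3·(-13) = 5
Coastal: 1/3·45 + 2/3·(-12) = 7
Tunnel: 1/3·44 + 2/3·(-1) = 14
Loop: 1/3·12 + 2/3·(-16) = -20/3
Highest Hurwicz score = 14 → Tunnel.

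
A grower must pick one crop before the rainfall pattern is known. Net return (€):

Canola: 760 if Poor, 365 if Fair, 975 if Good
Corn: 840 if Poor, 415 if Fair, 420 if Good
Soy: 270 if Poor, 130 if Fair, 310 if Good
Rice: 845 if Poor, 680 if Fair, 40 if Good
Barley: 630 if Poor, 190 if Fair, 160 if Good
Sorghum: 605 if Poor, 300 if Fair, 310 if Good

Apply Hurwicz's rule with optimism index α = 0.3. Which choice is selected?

Canola

Canola: 0.3·975 + 0.7·365 = 548
Corn: 0.3·840 + 0.7·415 = 542.5
Soy: 0.3·310 + 0.7·130 = 184
Rice: 0.3·845 + 0.7·40 = 281.5
Barley: 0.3·630 + 0.7·160 = 301
Sorghum: 0.3·605 + 0.7·300 = 391.5
Highest Hurwicz score = 548 → Canola.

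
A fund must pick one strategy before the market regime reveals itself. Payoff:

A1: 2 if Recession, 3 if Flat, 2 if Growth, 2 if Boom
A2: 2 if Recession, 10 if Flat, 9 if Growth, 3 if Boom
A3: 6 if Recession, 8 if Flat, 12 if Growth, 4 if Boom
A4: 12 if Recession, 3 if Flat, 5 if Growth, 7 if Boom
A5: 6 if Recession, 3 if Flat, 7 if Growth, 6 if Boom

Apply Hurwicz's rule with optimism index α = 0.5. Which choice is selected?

A1: 0.5·3 + 0.5·2 = 2.5
A2: 0.5·10 + 0.5·2 = 6
A3: 0.5·12 + 0.5·4 = 8
A4: 0.5·12 + 0.5·3 = 7.5
A5: 0.5·7 + 0.5·3 = 5
Highest Hurwicz score = 8 → A3.

A3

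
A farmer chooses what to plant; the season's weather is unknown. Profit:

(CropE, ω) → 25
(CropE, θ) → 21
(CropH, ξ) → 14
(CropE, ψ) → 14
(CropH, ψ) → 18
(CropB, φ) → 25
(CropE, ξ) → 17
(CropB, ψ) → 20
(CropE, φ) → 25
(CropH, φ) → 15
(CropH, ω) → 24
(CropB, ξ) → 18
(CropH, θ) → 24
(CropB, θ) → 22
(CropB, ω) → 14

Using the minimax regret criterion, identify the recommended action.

CropE

Column bests: θ=24, φ=25, ψ=20, ω=25, ξ=18.
CropE regrets: 3, 0, 6, 0, 1 → max 6
CropH regrets: 0, 10, 2, 1, 4 → max 10
CropB regrets: 2, 0, 0, 11, 0 → max 11
Smallest max regret = 6 → CropE.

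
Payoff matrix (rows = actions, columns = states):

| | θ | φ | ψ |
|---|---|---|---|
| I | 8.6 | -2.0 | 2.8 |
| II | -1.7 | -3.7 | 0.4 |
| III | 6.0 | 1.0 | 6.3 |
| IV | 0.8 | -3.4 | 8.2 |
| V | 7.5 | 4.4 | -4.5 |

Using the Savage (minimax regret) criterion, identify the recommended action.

III

Column bests: θ=8.6, φ=4.4, ψ=8.2.
I regrets: 0.0, 6.4, 5.4 → max 6.4
II regrets: 10.3, 8.1, 7.8 → max 10.3
III regrets: 2.6, 3.4, 1.9 → max 3.4
IV regrets: 7.8, 7.8, 0.0 → max 7.8
V regrets: 1.1, 0.0, 12.7 → max 12.7
Smallest max regret = 3.4 → III.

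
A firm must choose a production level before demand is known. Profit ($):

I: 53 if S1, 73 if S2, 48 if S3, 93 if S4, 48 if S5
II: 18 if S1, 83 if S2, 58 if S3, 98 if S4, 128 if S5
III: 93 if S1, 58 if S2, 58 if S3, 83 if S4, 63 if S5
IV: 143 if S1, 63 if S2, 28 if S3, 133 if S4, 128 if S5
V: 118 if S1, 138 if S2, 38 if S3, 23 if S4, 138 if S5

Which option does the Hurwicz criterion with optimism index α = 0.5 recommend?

I: 0.5·93 + 0.5·48 = 70.5
II: 0.5·128 + 0.5·18 = 73
III: 0.5·93 + 0.5·58 = 75.5
IV: 0.5·143 + 0.5·28 = 85.5
V: 0.5·138 + 0.5·23 = 80.5
Highest Hurwicz score = 85.5 → IV.

IV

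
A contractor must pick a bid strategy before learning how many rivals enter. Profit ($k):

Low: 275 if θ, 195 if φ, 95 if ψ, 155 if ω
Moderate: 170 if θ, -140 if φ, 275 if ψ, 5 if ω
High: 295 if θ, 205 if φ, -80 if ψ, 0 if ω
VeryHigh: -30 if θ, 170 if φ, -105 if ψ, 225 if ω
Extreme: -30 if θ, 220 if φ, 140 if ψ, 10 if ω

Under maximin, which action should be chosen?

Row minima: Low=95, Moderate=-140, High=-80, VeryHigh=-105, Extreme=-30
Best worst-case = 95 → Low.

Low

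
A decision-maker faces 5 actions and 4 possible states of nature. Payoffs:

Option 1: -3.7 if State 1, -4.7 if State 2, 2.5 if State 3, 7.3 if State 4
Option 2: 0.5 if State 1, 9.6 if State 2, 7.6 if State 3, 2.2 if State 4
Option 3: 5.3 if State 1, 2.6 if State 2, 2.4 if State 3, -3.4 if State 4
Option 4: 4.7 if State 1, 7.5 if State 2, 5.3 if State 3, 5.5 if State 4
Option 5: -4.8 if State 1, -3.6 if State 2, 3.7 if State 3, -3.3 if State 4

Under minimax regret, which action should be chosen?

Option 4

Column bests: State 1=5.3, State 2=9.6, State 3=7.6, State 4=7.3.
Option 1 regrets: 9.0, 14.3, 5.1, 0.0 → max 14.3
Option 2 regrets: 4.8, 0.0, 0.0, 5.1 → max 5.1
Option 3 regrets: 0.0, 7.0, 5.2, 10.7 → max 10.7
Option 4 regrets: 0.6, 2.1, 2.3, 1.8 → max 2.3
Option 5 regrets: 10.1, 13.2, 3.9, 10.6 → max 13.2
Smallest max regret = 2.3 → Option 4.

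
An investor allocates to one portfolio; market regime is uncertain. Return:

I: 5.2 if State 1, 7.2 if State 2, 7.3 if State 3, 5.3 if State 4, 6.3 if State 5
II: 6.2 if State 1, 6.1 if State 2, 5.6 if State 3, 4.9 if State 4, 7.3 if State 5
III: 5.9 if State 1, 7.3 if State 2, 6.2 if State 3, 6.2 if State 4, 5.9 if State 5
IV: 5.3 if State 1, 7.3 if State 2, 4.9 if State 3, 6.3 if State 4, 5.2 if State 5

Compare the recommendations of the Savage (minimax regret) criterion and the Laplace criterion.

minimax regret → I; laplace → III (disagree)

Column bests: State 1=6.2, State 2=7.3, State 3=7.3, State 4=6.3, State 5=7.3.
I regrets: 1.0, 0.1, 0.0, 1.0, 1.0 → max 1.0
II regrets: 0.0, 1.2, 1.7, 1.4, 0.0 → max 1.7
III regrets: 0.3, 0.0, 1.1, 0.1, 1.4 → max 1.4
IV regrets: 0.9, 0.0, 2.4, 0.0, 2.1 → max 2.4
Smallest max regret = 1.0 → I.
Row averages: I=6.26, II=6.02, III=6.3, IV=5.8
Highest average = 6.3 → III.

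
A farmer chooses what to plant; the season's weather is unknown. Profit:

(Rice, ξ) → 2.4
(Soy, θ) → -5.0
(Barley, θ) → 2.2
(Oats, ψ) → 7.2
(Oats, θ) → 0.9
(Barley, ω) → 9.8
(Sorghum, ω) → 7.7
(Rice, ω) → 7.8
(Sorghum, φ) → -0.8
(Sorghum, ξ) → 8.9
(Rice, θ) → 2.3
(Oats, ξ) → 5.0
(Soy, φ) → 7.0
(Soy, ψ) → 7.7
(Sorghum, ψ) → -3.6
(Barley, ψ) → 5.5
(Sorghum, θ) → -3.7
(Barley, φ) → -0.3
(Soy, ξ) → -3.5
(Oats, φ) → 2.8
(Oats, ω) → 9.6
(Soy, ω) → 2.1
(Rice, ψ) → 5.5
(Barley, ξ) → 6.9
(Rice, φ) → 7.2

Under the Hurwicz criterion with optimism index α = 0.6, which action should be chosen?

Sorghum: 0.6·8.9 + 0.4·(-3.7) = 3.86
Soy: 0.6·7.7 + 0.4·(-5.0) = 2.62
Rice: 0.6·7.8 + 0.4·2.3 = 5.6
Barley: 0.6·9.8 + 0.4·(-0.3) = 5.76
Oats: 0.6·9.6 + 0.4·0.9 = 6.12
Highest Hurwicz score = 6.12 → Oats.

Oats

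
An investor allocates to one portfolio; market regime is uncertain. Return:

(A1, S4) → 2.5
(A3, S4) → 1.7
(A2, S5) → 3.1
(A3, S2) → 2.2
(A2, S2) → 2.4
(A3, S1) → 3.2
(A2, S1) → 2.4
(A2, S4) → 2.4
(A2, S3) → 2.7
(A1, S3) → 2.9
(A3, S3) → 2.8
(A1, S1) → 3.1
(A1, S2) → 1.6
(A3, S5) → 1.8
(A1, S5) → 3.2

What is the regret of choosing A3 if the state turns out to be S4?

Best payoff under S4 is 2.5.
Regret = 2.5 − 1.7 = 0.8.

0.8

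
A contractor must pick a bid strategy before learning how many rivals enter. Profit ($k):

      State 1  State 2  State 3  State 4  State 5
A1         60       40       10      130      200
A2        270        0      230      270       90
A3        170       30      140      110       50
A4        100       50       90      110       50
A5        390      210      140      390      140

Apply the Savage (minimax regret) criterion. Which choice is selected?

Column bests: State 1=390, State 2=210, State 3=230, State 4=390, State 5=200.
A1 regrets: 330, 170, 220, 260, 0 → max 330
A2 regrets: 120, 210, 0, 120, 110 → max 210
A3 regrets: 220, 180, 90, 280, 150 → max 280
A4 regrets: 290, 160, 140, 280, 150 → max 290
A5 regrets: 0, 0, 90, 0, 60 → max 90
Smallest max regret = 90 → A5.

A5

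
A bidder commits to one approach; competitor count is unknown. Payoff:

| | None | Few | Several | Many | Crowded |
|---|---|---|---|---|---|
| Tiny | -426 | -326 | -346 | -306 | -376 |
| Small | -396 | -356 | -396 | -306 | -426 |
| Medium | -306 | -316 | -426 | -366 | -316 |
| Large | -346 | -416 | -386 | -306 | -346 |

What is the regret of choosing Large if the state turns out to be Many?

Best payoff under Many is -306.
Regret = -306 − (-306) = 0.

0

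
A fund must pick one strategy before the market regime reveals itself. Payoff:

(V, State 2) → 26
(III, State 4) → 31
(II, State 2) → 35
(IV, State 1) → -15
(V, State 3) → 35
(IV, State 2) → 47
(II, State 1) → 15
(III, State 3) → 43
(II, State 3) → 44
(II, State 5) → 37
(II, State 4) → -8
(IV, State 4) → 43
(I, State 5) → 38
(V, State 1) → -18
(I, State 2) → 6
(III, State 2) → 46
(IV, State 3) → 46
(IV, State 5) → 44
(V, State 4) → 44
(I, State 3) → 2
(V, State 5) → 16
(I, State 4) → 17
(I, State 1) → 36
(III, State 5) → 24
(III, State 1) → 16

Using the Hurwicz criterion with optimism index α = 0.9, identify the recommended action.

III

I: 0.9·38 + 0.1·2 = 34.4
II: 0.9·44 + 0.1·(-8) = 38.8
III: 0.9·46 + 0.1·16 = 43
IV: 0.9·47 + 0.1·(-15) = 40.8
V: 0.9·44 + 0.1·(-18) = 37.8
Highest Hurwicz score = 43 → III.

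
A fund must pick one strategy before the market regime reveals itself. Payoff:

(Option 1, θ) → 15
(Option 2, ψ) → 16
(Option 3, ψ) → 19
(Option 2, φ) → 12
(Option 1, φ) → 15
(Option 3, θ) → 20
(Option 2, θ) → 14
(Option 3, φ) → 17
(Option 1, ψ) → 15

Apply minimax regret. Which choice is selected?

Column bests: θ=20, φ=17, ψ=19.
Option 1 regrets: 5, 2, 4 → max 5
Option 2 regrets: 6, 5, 3 → max 6
Option 3 regrets: 0, 0, 0 → max 0
Smallest max regret = 0 → Option 3.

Option 3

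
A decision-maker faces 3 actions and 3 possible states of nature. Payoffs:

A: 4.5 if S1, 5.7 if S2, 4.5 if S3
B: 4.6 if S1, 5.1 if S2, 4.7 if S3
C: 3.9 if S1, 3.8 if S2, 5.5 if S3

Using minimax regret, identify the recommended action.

Column bests: S1=4.6, S2=5.7, S3=5.5.
A regrets: 0.1, 0.0, 1.0 → max 1.0
B regrets: 0.0, 0.6, 0.8 → max 0.8
C regrets: 0.7, 1.9, 0.0 → max 1.9
Smallest max regret = 0.8 → B.

B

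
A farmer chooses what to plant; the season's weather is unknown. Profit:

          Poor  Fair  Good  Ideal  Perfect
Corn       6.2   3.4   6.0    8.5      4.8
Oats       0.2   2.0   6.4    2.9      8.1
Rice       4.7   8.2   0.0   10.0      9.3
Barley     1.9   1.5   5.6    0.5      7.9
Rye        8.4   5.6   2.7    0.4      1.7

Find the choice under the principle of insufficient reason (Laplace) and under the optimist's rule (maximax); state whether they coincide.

Row averages: Corn=5.78, Oats=3.92, Rice=6.44, Barley=3.48, Rye=3.76
Highest average = 6.44 → Rice.
Row maxima: Corn=8.5, Oats=8.1, Rice=10.0, Barley=7.9, Rye=8.4
Best best-case = 10.0 → Rice.

laplace → Rice; maximax → Rice (agree)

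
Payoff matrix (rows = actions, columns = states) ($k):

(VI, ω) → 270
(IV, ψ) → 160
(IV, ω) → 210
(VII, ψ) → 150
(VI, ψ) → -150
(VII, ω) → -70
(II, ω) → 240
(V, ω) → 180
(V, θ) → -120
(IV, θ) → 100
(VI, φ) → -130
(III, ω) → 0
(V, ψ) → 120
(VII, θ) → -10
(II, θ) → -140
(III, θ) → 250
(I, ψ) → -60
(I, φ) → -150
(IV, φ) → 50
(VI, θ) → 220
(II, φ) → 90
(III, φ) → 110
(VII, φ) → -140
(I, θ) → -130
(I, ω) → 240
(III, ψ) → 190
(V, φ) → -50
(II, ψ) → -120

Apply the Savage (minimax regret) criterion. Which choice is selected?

Column bests: θ=250, φ=110, ψ=190, ω=270.
I regrets: 380, 260, 250, 30 → max 380
II regrets: 390, 20, 310, 30 → max 390
III regrets: 0, 0, 0, 270 → max 270
IV regrets: 150, 60, 30, 60 → max 150
V regrets: 370, 160, 70, 90 → max 370
VI regrets: 30, 240, 340, 0 → max 340
VII regrets: 260, 250, 40, 340 → max 340
Smallest max regret = 150 → IV.

IV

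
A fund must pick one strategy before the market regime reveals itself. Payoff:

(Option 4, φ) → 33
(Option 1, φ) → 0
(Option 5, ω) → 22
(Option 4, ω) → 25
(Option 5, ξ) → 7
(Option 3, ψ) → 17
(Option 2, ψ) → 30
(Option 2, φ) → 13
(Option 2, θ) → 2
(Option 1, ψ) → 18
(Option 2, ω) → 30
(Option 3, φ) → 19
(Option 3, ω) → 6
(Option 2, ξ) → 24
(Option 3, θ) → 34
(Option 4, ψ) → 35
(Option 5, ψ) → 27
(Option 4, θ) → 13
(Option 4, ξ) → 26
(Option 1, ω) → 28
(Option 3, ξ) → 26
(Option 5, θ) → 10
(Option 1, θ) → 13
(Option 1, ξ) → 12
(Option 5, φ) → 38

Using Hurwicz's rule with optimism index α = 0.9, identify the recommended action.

Option 5

Option 1: 0.9·28 + 0.1·0 = 25.2
Option 2: 0.9·30 + 0.1·2 = 27.2
Option 3: 0.9·34 + 0.1·6 = 31.2
Option 4: 0.9·35 + 0.1·13 = 32.8
Option 5: 0.9·38 + 0.1·7 = 34.9
Highest Hurwicz score = 34.9 → Option 5.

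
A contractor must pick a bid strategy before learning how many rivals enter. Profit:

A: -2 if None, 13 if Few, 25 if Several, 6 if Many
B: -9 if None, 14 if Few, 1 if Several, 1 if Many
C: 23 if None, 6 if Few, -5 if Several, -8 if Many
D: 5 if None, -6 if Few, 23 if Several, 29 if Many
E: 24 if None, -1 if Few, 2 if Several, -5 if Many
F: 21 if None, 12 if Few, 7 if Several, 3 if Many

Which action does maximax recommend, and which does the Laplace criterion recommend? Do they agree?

Row maxima: A=25, B=14, C=23, D=29, E=24, F=21
Best best-case = 29 → D.
Row averages: A=10.5, B=1.75, C=4, D=12.75, E=5, F=10.75
Highest average = 12.75 → D.

maximax → D; laplace → D (agree)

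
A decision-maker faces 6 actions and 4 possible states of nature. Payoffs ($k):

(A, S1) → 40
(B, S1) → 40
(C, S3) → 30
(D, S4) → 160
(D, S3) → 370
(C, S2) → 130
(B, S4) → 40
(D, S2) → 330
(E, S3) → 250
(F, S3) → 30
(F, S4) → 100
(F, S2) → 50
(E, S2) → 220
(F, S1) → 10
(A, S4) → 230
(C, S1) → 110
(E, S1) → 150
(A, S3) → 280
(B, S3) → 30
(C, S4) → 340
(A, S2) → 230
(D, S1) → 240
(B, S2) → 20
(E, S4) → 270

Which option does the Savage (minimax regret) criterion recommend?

Column bests: S1=240, S2=330, S3=370, S4=340.
A regrets: 200, 100, 90, 110 → max 200
B regrets: 200, 310, 340, 300 → max 340
C regrets: 130, 200, 340, 0 → max 340
D regrets: 0, 0, 0, 180 → max 180
E regrets: 90, 110, 120, 70 → max 120
F regrets: 230, 280, 340, 240 → max 340
Smallest max regret = 120 → E.

E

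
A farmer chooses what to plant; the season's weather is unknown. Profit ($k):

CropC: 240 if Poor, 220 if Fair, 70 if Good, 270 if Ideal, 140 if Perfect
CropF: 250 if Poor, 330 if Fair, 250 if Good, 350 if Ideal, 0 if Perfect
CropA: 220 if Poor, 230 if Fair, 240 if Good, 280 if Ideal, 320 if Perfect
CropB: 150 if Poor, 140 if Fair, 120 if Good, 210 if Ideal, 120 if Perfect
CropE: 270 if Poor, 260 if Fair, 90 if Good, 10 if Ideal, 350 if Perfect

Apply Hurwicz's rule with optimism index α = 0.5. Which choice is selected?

CropC: 0.5·270 + 0.5·70 = 170
CropF: 0.5·350 + 0.5·0 = 175
CropA: 0.5·320 + 0.5·220 = 270
CropB: 0.5·210 + 0.5·120 = 165
CropE: 0.5·350 + 0.5·10 = 180
Highest Hurwicz score = 270 → CropA.

CropA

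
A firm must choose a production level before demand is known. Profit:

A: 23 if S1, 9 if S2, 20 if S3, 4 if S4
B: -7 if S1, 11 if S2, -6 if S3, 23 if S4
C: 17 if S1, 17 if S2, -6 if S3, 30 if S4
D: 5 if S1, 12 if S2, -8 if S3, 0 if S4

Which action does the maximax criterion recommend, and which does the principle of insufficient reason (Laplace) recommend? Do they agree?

Row maxima: A=23, B=23, C=30, D=12
Best best-case = 30 → C.
Row averages: A=14, B=5.25, C=14.5, D=2.25
Highest average = 14.5 → C.

maximax → C; laplace → C (agree)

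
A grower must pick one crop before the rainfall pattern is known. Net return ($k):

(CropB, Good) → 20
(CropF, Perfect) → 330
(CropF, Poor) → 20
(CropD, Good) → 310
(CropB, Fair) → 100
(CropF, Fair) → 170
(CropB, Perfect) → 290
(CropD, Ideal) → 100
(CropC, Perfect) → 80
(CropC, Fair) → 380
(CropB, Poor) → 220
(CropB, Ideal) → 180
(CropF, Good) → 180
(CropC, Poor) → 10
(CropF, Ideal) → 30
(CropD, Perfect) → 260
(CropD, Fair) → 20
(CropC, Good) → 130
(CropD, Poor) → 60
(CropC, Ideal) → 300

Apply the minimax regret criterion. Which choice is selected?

Column bests: Poor=220, Fair=380, Good=310, Ideal=300, Perfect=330.
CropF regrets: 200, 210, 130, 270, 0 → max 270
CropB regrets: 0, 280, 290, 120, 40 → max 290
CropD regrets: 160, 360, 0, 200, 70 → max 360
CropC regrets: 210, 0, 180, 0, 250 → max 250
Smallest max regret = 250 → CropC.

CropC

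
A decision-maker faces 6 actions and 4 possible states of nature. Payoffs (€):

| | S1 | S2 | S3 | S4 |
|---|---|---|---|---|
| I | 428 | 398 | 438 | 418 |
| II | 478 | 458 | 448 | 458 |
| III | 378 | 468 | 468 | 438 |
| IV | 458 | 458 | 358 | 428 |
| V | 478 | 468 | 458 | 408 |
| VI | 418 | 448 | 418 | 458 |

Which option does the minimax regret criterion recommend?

Column bests: S1=478, S2=468, S3=468, S4=458.
I regrets: 50, 70, 30, 40 → max 70
II regrets: 0, 10, 20, 0 → max 20
III regrets: 100, 0, 0, 20 → max 100
IV regrets: 20, 10, 110, 30 → max 110
V regrets: 0, 0, 10, 50 → max 50
VI regrets: 60, 20, 50, 0 → max 60
Smallest max regret = 20 → II.

II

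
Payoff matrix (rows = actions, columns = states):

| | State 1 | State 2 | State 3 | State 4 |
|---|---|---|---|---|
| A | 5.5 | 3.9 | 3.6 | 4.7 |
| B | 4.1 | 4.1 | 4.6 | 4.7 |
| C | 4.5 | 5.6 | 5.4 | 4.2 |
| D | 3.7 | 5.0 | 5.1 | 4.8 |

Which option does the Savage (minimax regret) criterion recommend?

Column bests: State 1=5.5, State 2=5.6, State 3=5.4, State 4=4.8.
A regrets: 0.0, 1.7, 1.8, 0.1 → max 1.8
B regrets: 1.4, 1.5, 0.8, 0.1 → max 1.5
C regrets: 1.0, 0.0, 0.0, 0.6 → max 1.0
D regrets: 1.8, 0.6, 0.3, 0.0 → max 1.8
Smallest max regret = 1.0 → C.

C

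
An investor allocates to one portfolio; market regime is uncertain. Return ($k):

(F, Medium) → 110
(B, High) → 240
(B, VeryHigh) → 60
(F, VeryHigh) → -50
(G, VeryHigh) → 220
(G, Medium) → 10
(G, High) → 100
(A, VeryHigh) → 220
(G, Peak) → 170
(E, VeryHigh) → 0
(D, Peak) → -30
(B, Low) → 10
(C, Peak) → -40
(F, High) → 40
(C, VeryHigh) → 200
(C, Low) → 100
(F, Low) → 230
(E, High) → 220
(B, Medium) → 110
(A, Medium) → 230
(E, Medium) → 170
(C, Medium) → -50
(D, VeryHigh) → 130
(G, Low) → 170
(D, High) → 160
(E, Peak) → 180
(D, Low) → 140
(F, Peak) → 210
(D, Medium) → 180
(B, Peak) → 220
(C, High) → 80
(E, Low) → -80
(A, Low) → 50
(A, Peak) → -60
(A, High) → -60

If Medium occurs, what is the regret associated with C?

280

Best payoff under Medium is 230.
Regret = 230 − (-50) = 280.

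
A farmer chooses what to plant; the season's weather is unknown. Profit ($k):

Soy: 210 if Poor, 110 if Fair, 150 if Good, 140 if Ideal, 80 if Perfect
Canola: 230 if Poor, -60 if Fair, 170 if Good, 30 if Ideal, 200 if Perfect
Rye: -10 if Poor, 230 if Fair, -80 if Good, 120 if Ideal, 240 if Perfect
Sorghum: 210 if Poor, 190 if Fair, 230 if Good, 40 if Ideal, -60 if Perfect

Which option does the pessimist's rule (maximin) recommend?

Soy

Row minima: Soy=80, Canola=-60, Rye=-80, Sorghum=-60
Best worst-case = 80 → Soy.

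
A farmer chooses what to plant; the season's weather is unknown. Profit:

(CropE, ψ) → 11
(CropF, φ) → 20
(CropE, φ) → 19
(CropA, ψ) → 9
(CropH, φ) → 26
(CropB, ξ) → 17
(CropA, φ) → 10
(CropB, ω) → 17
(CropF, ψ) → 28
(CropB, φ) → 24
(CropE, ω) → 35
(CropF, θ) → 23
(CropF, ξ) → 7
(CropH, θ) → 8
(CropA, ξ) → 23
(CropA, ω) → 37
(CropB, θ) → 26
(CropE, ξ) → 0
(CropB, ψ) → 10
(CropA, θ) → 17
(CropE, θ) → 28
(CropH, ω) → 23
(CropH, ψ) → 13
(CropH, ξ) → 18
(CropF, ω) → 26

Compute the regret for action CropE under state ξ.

23

Best payoff under ξ is 23.
Regret = 23 − 0 = 23.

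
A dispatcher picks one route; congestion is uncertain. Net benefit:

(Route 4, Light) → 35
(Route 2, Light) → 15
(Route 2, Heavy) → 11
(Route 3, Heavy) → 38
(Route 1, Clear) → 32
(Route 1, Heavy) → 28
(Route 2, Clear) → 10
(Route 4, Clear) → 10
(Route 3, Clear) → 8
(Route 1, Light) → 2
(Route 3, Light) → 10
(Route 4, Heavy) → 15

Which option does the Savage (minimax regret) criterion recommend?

Column bests: Clear=32, Light=35, Heavy=38.
Route 1 regrets: 0, 33, 10 → max 33
Route 2 regrets: 22, 20, 27 → max 27
Route 3 regrets: 24, 25, 0 → max 25
Route 4 regrets: 22, 0, 23 → max 23
Smallest max regret = 23 → Route 4.

Route 4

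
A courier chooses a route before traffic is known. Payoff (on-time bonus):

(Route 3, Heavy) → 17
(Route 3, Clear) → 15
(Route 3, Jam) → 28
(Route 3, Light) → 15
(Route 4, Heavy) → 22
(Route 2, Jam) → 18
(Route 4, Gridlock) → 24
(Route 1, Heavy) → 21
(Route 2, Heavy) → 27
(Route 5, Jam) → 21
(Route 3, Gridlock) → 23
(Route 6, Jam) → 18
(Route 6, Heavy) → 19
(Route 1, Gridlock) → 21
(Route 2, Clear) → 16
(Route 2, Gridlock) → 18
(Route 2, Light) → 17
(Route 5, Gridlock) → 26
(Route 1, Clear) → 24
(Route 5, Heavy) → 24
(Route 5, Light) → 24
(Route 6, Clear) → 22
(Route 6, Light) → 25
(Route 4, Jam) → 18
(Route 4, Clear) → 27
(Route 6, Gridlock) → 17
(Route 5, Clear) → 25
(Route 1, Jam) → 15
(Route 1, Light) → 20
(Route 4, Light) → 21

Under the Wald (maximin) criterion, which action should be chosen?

Row minima: Route 1=15, Route 2=16, Route 3=15, Route 4=18, Route 5=21, Route 6=17
Best worst-case = 21 → Route 5.

Route 5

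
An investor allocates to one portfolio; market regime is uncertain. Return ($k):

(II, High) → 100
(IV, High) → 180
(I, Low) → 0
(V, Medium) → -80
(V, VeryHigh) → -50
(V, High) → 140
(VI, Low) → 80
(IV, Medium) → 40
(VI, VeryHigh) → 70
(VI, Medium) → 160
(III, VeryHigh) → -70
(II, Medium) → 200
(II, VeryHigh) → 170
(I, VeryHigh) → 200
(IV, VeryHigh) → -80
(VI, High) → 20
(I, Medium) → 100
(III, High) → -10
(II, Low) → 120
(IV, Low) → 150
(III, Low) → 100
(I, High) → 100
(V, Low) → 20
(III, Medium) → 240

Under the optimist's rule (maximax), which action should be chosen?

III

Row maxima: I=200, II=200, III=240, IV=180, V=140, VI=160
Best best-case = 240 → III.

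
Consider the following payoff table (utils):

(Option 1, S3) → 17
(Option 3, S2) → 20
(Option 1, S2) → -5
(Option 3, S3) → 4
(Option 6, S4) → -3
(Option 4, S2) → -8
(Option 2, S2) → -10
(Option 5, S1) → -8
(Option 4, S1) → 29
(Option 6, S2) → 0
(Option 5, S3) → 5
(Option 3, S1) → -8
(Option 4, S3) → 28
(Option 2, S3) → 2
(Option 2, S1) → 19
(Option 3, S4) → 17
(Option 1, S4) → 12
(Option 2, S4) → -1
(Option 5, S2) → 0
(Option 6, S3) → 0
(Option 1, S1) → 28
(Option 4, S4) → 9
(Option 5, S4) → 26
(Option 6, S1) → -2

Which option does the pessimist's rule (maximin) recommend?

Row minima: Option 1=-5, Option 2=-10, Option 3=-8, Option 4=-8, Option 5=-8, Option 6=-3
Best worst-case = -3 → Option 6.

Option 6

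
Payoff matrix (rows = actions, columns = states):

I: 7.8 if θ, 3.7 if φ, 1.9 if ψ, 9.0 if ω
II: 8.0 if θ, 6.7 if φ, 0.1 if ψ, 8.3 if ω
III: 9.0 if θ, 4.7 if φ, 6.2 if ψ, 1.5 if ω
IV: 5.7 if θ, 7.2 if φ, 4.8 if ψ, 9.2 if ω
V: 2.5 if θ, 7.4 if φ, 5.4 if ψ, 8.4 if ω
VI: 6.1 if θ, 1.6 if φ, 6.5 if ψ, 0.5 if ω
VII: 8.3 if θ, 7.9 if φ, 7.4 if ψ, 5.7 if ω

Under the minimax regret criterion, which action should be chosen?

IV

Column bests: θ=9.0, φ=7.9, ψ=7.4, ω=9.2.
I regrets: 1.2, 4.2, 5.5, 0.2 → max 5.5
II regrets: 1.0, 1.2, 7.3, 0.9 → max 7.3
III regrets: 0.0, 3.2, 1.2, 7.7 → max 7.7
IV regrets: 3.3, 0.7, 2.6, 0.0 → max 3.3
V regrets: 6.5, 0.5, 2.0, 0.8 → max 6.5
VI regrets: 2.9, 6.3, 0.9, 8.7 → max 8.7
VII regrets: 0.7, 0.0, 0.0, 3.5 → max 3.5
Smallest max regret = 3.3 → IV.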